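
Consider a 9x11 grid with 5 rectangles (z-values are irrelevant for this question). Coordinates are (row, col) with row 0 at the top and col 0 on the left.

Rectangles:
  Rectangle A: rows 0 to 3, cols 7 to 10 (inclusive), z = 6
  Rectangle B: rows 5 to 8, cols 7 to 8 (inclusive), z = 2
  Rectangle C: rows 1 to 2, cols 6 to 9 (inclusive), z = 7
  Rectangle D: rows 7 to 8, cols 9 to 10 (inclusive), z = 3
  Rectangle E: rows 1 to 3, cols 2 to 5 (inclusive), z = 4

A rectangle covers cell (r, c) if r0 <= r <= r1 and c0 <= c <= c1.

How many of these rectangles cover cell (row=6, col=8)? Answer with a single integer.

Check cell (6,8):
  A: rows 0-3 cols 7-10 -> outside (row miss)
  B: rows 5-8 cols 7-8 -> covers
  C: rows 1-2 cols 6-9 -> outside (row miss)
  D: rows 7-8 cols 9-10 -> outside (row miss)
  E: rows 1-3 cols 2-5 -> outside (row miss)
Count covering = 1

Answer: 1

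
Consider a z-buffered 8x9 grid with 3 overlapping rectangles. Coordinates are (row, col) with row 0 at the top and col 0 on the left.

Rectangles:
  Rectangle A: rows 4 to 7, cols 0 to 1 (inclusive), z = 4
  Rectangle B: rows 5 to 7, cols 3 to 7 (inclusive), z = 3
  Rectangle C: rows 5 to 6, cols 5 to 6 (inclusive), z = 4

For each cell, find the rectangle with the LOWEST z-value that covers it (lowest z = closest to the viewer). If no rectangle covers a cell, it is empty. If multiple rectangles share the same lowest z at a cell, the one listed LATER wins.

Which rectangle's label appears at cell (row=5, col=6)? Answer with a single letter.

Answer: B

Derivation:
Check cell (5,6):
  A: rows 4-7 cols 0-1 -> outside (col miss)
  B: rows 5-7 cols 3-7 z=3 -> covers; best now B (z=3)
  C: rows 5-6 cols 5-6 z=4 -> covers; best now B (z=3)
Winner: B at z=3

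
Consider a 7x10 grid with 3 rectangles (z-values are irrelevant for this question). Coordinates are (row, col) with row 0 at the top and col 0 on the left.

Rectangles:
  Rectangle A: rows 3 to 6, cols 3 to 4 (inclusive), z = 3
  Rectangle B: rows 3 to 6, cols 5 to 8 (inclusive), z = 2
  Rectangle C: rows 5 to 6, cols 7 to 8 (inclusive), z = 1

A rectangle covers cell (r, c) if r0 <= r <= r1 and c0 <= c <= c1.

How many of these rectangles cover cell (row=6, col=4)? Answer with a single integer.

Answer: 1

Derivation:
Check cell (6,4):
  A: rows 3-6 cols 3-4 -> covers
  B: rows 3-6 cols 5-8 -> outside (col miss)
  C: rows 5-6 cols 7-8 -> outside (col miss)
Count covering = 1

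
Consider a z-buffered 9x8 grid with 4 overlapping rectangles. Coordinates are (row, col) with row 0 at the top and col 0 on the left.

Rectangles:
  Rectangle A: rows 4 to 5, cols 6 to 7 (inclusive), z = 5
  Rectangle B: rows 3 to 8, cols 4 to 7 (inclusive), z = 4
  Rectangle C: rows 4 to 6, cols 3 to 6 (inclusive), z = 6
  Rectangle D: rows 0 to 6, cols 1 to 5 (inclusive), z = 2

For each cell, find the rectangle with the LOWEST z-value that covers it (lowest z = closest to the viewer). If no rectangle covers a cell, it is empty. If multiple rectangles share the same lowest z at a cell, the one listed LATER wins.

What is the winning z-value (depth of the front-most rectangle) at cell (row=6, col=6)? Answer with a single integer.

Answer: 4

Derivation:
Check cell (6,6):
  A: rows 4-5 cols 6-7 -> outside (row miss)
  B: rows 3-8 cols 4-7 z=4 -> covers; best now B (z=4)
  C: rows 4-6 cols 3-6 z=6 -> covers; best now B (z=4)
  D: rows 0-6 cols 1-5 -> outside (col miss)
Winner: B at z=4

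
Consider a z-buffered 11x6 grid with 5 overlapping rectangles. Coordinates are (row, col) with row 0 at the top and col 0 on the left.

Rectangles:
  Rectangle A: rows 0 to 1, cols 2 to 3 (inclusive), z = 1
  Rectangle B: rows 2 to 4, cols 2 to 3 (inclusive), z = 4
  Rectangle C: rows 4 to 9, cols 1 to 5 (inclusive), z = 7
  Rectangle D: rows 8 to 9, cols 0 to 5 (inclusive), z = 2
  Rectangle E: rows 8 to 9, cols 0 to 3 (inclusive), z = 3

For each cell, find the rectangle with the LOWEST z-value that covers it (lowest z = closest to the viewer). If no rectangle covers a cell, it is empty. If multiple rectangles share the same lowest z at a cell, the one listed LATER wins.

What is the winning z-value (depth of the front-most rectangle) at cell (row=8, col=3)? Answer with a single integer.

Answer: 2

Derivation:
Check cell (8,3):
  A: rows 0-1 cols 2-3 -> outside (row miss)
  B: rows 2-4 cols 2-3 -> outside (row miss)
  C: rows 4-9 cols 1-5 z=7 -> covers; best now C (z=7)
  D: rows 8-9 cols 0-5 z=2 -> covers; best now D (z=2)
  E: rows 8-9 cols 0-3 z=3 -> covers; best now D (z=2)
Winner: D at z=2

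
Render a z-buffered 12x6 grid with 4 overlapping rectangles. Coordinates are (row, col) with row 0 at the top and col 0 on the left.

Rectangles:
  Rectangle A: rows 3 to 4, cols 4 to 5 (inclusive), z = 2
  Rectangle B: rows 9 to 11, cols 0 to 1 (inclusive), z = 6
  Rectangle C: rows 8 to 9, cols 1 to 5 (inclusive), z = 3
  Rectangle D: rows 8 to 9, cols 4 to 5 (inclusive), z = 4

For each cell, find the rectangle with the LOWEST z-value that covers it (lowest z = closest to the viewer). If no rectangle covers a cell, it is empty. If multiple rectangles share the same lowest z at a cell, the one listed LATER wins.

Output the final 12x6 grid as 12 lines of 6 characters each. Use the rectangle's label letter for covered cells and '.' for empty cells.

......
......
......
....AA
....AA
......
......
......
.CCCCC
BCCCCC
BB....
BB....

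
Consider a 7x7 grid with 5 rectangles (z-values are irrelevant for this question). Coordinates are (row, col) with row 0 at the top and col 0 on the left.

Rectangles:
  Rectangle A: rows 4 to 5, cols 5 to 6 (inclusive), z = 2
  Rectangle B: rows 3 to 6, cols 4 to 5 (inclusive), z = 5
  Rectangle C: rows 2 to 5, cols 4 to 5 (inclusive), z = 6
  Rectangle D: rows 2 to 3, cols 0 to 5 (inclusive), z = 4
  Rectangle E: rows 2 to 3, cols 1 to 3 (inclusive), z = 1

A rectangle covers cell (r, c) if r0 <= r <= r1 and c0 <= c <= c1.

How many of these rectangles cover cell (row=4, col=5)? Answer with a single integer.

Check cell (4,5):
  A: rows 4-5 cols 5-6 -> covers
  B: rows 3-6 cols 4-5 -> covers
  C: rows 2-5 cols 4-5 -> covers
  D: rows 2-3 cols 0-5 -> outside (row miss)
  E: rows 2-3 cols 1-3 -> outside (row miss)
Count covering = 3

Answer: 3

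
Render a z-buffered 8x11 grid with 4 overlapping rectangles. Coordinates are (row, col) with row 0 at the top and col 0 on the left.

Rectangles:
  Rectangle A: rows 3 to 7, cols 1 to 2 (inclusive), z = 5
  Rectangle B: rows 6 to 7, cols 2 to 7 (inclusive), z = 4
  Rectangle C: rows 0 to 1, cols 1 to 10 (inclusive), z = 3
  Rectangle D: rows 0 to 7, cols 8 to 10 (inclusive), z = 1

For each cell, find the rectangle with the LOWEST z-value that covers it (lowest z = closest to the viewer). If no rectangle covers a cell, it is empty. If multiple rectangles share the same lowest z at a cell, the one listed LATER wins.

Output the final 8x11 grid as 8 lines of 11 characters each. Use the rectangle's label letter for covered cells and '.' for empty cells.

.CCCCCCCDDD
.CCCCCCCDDD
........DDD
.AA.....DDD
.AA.....DDD
.AA.....DDD
.ABBBBBBDDD
.ABBBBBBDDD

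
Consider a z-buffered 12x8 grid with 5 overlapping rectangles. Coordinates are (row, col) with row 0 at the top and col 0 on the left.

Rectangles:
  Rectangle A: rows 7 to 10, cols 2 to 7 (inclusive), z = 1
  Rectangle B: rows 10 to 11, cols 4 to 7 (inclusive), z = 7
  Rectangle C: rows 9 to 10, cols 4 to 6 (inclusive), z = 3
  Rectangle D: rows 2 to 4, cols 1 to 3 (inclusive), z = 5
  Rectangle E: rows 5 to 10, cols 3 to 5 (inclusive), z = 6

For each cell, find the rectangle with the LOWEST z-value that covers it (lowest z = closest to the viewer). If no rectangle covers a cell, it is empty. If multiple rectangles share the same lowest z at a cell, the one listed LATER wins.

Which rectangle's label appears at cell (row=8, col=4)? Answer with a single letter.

Check cell (8,4):
  A: rows 7-10 cols 2-7 z=1 -> covers; best now A (z=1)
  B: rows 10-11 cols 4-7 -> outside (row miss)
  C: rows 9-10 cols 4-6 -> outside (row miss)
  D: rows 2-4 cols 1-3 -> outside (row miss)
  E: rows 5-10 cols 3-5 z=6 -> covers; best now A (z=1)
Winner: A at z=1

Answer: A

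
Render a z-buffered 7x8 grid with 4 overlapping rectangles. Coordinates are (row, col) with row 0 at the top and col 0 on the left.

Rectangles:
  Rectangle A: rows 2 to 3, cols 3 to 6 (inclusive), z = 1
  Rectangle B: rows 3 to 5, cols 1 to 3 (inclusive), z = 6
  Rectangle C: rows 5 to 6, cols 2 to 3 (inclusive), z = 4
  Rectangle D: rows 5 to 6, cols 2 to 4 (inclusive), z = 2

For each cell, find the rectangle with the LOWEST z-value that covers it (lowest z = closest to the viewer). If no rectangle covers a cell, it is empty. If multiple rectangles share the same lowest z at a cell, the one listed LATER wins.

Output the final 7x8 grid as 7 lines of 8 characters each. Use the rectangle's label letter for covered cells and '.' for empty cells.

........
........
...AAAA.
.BBAAAA.
.BBB....
.BDDD...
..DDD...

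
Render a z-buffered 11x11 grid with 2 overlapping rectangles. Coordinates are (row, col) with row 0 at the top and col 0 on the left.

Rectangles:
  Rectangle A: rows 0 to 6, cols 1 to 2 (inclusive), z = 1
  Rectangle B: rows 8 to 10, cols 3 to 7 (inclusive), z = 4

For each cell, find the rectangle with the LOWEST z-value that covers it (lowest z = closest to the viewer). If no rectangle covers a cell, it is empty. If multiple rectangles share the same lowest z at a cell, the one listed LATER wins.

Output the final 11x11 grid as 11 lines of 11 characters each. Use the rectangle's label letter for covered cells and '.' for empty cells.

.AA........
.AA........
.AA........
.AA........
.AA........
.AA........
.AA........
...........
...BBBBB...
...BBBBB...
...BBBBB...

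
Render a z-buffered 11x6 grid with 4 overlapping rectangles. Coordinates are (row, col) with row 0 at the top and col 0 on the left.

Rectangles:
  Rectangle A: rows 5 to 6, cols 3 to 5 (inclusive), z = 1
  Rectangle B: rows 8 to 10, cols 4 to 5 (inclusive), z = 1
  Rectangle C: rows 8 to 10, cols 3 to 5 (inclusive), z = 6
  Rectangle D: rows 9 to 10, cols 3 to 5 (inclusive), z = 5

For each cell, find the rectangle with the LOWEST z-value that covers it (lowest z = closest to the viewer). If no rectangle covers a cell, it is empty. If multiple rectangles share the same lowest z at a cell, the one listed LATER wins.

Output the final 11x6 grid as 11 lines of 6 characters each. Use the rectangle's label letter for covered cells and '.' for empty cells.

......
......
......
......
......
...AAA
...AAA
......
...CBB
...DBB
...DBB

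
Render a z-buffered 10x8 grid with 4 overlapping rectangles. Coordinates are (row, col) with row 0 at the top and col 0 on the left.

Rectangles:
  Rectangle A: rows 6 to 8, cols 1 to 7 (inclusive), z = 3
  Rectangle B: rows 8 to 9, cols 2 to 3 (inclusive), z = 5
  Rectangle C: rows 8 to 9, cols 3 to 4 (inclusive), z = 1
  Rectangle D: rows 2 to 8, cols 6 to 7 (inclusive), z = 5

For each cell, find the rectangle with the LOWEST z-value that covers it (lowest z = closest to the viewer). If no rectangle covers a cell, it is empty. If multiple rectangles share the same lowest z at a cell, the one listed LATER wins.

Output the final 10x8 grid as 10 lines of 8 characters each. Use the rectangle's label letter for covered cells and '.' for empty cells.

........
........
......DD
......DD
......DD
......DD
.AAAAAAA
.AAAAAAA
.AACCAAA
..BCC...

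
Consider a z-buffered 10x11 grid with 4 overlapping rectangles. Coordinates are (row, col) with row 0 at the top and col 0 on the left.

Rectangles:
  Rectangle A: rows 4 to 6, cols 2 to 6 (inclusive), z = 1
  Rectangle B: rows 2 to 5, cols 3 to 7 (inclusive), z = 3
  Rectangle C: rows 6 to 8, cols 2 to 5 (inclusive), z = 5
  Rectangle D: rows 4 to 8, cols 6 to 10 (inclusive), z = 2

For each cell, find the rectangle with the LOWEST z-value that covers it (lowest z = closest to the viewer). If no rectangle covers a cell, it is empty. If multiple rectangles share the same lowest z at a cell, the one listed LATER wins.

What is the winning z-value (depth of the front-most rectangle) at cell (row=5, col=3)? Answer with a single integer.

Check cell (5,3):
  A: rows 4-6 cols 2-6 z=1 -> covers; best now A (z=1)
  B: rows 2-5 cols 3-7 z=3 -> covers; best now A (z=1)
  C: rows 6-8 cols 2-5 -> outside (row miss)
  D: rows 4-8 cols 6-10 -> outside (col miss)
Winner: A at z=1

Answer: 1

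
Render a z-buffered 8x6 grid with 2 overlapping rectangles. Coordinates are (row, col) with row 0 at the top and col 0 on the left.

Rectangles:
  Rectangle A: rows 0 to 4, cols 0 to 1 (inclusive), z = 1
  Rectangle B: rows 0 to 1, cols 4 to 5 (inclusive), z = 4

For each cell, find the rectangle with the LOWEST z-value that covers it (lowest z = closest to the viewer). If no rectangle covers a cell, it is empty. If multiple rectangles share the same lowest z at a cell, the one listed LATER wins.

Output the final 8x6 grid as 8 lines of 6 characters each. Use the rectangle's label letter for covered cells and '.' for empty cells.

AA..BB
AA..BB
AA....
AA....
AA....
......
......
......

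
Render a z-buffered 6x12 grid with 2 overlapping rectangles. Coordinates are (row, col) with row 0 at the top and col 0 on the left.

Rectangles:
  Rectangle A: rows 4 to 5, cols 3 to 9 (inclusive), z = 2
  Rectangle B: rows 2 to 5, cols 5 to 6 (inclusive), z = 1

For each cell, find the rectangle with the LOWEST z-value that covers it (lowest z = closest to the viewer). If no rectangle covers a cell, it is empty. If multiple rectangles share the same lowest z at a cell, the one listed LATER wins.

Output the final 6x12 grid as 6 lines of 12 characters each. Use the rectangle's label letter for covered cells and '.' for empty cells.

............
............
.....BB.....
.....BB.....
...AABBAAA..
...AABBAAA..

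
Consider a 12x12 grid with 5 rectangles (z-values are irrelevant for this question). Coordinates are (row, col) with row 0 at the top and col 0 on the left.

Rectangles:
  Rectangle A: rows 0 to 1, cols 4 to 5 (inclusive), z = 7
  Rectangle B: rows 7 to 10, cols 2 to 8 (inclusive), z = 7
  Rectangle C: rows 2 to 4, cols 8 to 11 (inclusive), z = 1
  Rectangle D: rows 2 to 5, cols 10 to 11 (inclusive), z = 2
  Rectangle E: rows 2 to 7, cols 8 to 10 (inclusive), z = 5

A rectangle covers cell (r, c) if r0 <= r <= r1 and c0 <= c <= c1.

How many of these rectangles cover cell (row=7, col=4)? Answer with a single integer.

Check cell (7,4):
  A: rows 0-1 cols 4-5 -> outside (row miss)
  B: rows 7-10 cols 2-8 -> covers
  C: rows 2-4 cols 8-11 -> outside (row miss)
  D: rows 2-5 cols 10-11 -> outside (row miss)
  E: rows 2-7 cols 8-10 -> outside (col miss)
Count covering = 1

Answer: 1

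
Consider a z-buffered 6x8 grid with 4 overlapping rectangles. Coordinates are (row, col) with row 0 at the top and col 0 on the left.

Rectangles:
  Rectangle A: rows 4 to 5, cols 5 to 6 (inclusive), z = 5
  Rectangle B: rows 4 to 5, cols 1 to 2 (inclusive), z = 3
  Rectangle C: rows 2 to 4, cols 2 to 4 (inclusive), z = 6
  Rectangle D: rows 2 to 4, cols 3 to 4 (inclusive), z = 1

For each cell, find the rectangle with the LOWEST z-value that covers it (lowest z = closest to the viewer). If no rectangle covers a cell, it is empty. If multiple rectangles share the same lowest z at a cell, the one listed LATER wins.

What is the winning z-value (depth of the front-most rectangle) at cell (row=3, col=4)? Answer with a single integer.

Check cell (3,4):
  A: rows 4-5 cols 5-6 -> outside (row miss)
  B: rows 4-5 cols 1-2 -> outside (row miss)
  C: rows 2-4 cols 2-4 z=6 -> covers; best now C (z=6)
  D: rows 2-4 cols 3-4 z=1 -> covers; best now D (z=1)
Winner: D at z=1

Answer: 1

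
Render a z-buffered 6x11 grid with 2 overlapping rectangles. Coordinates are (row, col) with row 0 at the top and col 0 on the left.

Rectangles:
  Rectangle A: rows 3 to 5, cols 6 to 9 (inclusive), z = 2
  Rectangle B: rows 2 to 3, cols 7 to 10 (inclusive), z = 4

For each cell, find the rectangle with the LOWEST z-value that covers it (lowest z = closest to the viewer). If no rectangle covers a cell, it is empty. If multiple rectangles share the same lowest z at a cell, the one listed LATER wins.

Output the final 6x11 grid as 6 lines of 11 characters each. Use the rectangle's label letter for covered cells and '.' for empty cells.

...........
...........
.......BBBB
......AAAAB
......AAAA.
......AAAA.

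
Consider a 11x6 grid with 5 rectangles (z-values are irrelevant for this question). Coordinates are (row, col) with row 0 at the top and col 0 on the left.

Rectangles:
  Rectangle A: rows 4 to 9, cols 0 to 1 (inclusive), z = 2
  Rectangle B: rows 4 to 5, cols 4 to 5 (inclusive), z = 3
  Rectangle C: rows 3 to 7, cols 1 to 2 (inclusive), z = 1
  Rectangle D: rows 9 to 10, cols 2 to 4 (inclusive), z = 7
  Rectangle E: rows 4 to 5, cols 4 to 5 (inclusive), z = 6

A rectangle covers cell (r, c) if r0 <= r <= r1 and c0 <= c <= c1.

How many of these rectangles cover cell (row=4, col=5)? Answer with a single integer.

Check cell (4,5):
  A: rows 4-9 cols 0-1 -> outside (col miss)
  B: rows 4-5 cols 4-5 -> covers
  C: rows 3-7 cols 1-2 -> outside (col miss)
  D: rows 9-10 cols 2-4 -> outside (row miss)
  E: rows 4-5 cols 4-5 -> covers
Count covering = 2

Answer: 2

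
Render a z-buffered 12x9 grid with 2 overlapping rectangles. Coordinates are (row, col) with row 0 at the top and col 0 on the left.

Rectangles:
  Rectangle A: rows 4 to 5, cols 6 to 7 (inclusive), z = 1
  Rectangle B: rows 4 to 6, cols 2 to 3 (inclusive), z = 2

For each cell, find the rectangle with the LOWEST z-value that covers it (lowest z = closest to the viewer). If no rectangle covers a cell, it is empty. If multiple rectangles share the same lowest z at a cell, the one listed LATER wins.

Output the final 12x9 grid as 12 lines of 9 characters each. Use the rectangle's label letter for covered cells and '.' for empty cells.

.........
.........
.........
.........
..BB..AA.
..BB..AA.
..BB.....
.........
.........
.........
.........
.........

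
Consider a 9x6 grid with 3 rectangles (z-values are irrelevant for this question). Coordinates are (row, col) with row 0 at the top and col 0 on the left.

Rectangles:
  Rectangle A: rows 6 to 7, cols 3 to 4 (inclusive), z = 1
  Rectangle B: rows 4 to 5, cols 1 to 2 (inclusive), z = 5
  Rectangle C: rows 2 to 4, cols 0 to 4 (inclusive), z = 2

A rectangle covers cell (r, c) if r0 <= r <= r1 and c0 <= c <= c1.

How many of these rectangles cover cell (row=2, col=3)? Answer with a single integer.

Check cell (2,3):
  A: rows 6-7 cols 3-4 -> outside (row miss)
  B: rows 4-5 cols 1-2 -> outside (row miss)
  C: rows 2-4 cols 0-4 -> covers
Count covering = 1

Answer: 1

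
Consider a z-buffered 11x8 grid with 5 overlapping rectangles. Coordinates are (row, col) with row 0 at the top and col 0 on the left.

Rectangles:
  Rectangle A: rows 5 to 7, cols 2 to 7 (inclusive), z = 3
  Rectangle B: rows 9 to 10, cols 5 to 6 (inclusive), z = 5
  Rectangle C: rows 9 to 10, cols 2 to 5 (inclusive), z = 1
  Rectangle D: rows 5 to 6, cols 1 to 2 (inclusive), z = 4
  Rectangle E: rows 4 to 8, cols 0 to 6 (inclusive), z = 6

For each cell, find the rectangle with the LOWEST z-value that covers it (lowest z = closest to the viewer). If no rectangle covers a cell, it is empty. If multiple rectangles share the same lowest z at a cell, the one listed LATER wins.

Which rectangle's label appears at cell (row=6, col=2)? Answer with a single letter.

Check cell (6,2):
  A: rows 5-7 cols 2-7 z=3 -> covers; best now A (z=3)
  B: rows 9-10 cols 5-6 -> outside (row miss)
  C: rows 9-10 cols 2-5 -> outside (row miss)
  D: rows 5-6 cols 1-2 z=4 -> covers; best now A (z=3)
  E: rows 4-8 cols 0-6 z=6 -> covers; best now A (z=3)
Winner: A at z=3

Answer: A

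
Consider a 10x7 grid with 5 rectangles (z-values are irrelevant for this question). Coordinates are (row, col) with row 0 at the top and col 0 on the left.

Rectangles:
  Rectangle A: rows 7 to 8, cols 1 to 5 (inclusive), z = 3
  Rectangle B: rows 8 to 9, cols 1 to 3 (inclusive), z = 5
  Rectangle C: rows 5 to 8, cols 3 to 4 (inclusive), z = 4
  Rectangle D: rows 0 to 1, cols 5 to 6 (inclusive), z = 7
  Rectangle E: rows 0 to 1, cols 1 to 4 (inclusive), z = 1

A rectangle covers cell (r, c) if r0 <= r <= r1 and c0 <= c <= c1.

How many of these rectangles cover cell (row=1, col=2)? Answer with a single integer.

Answer: 1

Derivation:
Check cell (1,2):
  A: rows 7-8 cols 1-5 -> outside (row miss)
  B: rows 8-9 cols 1-3 -> outside (row miss)
  C: rows 5-8 cols 3-4 -> outside (row miss)
  D: rows 0-1 cols 5-6 -> outside (col miss)
  E: rows 0-1 cols 1-4 -> covers
Count covering = 1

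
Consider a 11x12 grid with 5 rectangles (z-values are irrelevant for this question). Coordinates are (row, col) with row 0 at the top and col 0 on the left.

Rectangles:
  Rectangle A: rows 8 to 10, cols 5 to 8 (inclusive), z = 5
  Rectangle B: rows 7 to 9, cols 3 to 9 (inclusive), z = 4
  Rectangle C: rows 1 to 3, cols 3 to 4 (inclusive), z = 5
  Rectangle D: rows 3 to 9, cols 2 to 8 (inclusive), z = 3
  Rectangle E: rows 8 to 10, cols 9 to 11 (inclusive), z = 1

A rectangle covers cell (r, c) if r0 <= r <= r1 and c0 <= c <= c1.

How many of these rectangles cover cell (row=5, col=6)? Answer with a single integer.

Check cell (5,6):
  A: rows 8-10 cols 5-8 -> outside (row miss)
  B: rows 7-9 cols 3-9 -> outside (row miss)
  C: rows 1-3 cols 3-4 -> outside (row miss)
  D: rows 3-9 cols 2-8 -> covers
  E: rows 8-10 cols 9-11 -> outside (row miss)
Count covering = 1

Answer: 1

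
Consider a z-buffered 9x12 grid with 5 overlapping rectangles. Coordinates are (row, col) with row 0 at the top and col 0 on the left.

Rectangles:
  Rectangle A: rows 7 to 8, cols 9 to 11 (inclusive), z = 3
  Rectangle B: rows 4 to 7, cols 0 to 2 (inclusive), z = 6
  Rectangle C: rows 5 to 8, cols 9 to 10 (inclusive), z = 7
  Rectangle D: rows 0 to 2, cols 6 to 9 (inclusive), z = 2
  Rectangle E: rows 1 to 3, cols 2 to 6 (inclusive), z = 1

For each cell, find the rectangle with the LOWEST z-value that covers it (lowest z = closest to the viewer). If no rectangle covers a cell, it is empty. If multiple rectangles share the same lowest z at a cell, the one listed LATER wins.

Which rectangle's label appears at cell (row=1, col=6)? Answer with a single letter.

Check cell (1,6):
  A: rows 7-8 cols 9-11 -> outside (row miss)
  B: rows 4-7 cols 0-2 -> outside (row miss)
  C: rows 5-8 cols 9-10 -> outside (row miss)
  D: rows 0-2 cols 6-9 z=2 -> covers; best now D (z=2)
  E: rows 1-3 cols 2-6 z=1 -> covers; best now E (z=1)
Winner: E at z=1

Answer: E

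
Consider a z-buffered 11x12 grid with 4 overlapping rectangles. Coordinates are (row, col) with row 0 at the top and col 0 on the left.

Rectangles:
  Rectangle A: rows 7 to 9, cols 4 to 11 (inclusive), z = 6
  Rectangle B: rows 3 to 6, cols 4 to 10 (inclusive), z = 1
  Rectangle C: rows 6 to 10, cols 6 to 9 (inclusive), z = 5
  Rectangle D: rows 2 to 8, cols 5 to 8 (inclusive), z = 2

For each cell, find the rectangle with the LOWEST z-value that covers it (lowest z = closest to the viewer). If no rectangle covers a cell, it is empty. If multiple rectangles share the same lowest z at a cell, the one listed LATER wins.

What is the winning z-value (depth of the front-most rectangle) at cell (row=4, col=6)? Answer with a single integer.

Check cell (4,6):
  A: rows 7-9 cols 4-11 -> outside (row miss)
  B: rows 3-6 cols 4-10 z=1 -> covers; best now B (z=1)
  C: rows 6-10 cols 6-9 -> outside (row miss)
  D: rows 2-8 cols 5-8 z=2 -> covers; best now B (z=1)
Winner: B at z=1

Answer: 1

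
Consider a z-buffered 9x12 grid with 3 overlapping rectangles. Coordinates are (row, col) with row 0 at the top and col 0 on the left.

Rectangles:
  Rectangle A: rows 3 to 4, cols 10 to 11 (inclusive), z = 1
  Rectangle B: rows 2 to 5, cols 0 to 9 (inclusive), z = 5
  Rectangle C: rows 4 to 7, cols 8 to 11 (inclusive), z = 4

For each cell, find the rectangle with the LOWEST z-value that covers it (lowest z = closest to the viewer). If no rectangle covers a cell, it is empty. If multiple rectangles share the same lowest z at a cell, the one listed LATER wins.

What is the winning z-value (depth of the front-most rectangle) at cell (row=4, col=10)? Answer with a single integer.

Answer: 1

Derivation:
Check cell (4,10):
  A: rows 3-4 cols 10-11 z=1 -> covers; best now A (z=1)
  B: rows 2-5 cols 0-9 -> outside (col miss)
  C: rows 4-7 cols 8-11 z=4 -> covers; best now A (z=1)
Winner: A at z=1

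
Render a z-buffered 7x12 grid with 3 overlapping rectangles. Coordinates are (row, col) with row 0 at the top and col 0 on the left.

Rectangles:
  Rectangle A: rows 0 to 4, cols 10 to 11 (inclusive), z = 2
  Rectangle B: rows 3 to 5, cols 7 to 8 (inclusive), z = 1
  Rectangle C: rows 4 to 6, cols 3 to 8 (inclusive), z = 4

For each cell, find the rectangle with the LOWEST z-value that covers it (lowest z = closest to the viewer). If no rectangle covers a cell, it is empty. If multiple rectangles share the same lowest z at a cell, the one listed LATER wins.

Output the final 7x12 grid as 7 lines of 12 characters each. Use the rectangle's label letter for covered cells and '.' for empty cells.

..........AA
..........AA
..........AA
.......BB.AA
...CCCCBB.AA
...CCCCBB...
...CCCCCC...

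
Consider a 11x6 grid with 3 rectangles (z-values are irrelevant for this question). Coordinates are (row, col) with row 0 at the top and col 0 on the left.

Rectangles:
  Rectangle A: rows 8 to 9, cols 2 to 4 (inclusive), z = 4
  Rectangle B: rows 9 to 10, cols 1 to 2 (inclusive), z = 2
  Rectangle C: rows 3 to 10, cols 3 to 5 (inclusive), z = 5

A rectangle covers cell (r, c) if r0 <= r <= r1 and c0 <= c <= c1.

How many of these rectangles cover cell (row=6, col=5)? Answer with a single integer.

Answer: 1

Derivation:
Check cell (6,5):
  A: rows 8-9 cols 2-4 -> outside (row miss)
  B: rows 9-10 cols 1-2 -> outside (row miss)
  C: rows 3-10 cols 3-5 -> covers
Count covering = 1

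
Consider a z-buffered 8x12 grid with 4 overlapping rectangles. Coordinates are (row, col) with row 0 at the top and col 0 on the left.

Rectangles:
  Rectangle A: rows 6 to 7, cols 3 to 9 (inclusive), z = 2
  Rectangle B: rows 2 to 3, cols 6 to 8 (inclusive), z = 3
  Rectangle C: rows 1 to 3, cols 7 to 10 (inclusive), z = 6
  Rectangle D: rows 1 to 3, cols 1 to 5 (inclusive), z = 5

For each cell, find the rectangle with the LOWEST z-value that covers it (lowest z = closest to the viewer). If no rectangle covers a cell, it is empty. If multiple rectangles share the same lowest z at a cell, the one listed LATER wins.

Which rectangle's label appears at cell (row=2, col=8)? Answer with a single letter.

Check cell (2,8):
  A: rows 6-7 cols 3-9 -> outside (row miss)
  B: rows 2-3 cols 6-8 z=3 -> covers; best now B (z=3)
  C: rows 1-3 cols 7-10 z=6 -> covers; best now B (z=3)
  D: rows 1-3 cols 1-5 -> outside (col miss)
Winner: B at z=3

Answer: B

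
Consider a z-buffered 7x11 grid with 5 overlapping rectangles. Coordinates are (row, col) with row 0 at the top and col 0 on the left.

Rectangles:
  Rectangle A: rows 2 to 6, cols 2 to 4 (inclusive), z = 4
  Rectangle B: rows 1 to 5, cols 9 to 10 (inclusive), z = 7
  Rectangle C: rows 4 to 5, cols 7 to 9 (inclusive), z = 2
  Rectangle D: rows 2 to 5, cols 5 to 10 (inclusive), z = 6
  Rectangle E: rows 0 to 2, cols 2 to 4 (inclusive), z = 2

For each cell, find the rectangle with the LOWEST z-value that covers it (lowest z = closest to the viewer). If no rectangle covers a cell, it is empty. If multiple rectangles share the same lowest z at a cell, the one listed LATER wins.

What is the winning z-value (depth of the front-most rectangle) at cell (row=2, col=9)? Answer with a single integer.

Answer: 6

Derivation:
Check cell (2,9):
  A: rows 2-6 cols 2-4 -> outside (col miss)
  B: rows 1-5 cols 9-10 z=7 -> covers; best now B (z=7)
  C: rows 4-5 cols 7-9 -> outside (row miss)
  D: rows 2-5 cols 5-10 z=6 -> covers; best now D (z=6)
  E: rows 0-2 cols 2-4 -> outside (col miss)
Winner: D at z=6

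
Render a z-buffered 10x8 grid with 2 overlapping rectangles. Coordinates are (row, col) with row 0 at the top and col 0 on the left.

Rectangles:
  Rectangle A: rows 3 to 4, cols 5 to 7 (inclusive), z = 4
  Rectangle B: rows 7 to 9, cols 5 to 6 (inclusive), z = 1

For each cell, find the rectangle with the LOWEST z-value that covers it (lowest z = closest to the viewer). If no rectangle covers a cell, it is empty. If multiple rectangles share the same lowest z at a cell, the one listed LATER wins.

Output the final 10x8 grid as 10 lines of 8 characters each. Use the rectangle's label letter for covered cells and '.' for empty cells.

........
........
........
.....AAA
.....AAA
........
........
.....BB.
.....BB.
.....BB.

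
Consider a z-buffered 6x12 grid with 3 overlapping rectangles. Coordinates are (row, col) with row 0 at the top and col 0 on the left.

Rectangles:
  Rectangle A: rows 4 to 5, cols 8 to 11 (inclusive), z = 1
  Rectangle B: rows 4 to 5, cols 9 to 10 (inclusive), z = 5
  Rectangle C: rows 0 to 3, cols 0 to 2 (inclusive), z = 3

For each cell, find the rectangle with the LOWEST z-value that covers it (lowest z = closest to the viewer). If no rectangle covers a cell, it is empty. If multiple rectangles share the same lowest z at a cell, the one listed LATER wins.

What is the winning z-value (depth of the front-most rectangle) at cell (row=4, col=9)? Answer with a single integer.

Check cell (4,9):
  A: rows 4-5 cols 8-11 z=1 -> covers; best now A (z=1)
  B: rows 4-5 cols 9-10 z=5 -> covers; best now A (z=1)
  C: rows 0-3 cols 0-2 -> outside (row miss)
Winner: A at z=1

Answer: 1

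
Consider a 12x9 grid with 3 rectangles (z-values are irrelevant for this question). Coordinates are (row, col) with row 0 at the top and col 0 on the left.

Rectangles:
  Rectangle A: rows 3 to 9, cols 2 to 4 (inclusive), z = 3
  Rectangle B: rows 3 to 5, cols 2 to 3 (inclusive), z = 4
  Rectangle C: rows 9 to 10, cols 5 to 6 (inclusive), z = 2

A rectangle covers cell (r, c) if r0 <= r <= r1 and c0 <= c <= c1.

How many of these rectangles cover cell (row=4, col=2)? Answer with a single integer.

Check cell (4,2):
  A: rows 3-9 cols 2-4 -> covers
  B: rows 3-5 cols 2-3 -> covers
  C: rows 9-10 cols 5-6 -> outside (row miss)
Count covering = 2

Answer: 2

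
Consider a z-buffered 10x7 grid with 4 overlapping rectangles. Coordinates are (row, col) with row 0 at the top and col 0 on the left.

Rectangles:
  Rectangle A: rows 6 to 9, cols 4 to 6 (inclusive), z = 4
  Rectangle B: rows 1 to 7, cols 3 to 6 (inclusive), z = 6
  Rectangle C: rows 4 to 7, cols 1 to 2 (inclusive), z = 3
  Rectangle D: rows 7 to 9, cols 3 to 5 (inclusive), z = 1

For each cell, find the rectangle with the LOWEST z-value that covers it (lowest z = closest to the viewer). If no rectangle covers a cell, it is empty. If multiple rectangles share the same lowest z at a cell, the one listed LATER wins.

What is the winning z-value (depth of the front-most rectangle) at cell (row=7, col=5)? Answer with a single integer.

Answer: 1

Derivation:
Check cell (7,5):
  A: rows 6-9 cols 4-6 z=4 -> covers; best now A (z=4)
  B: rows 1-7 cols 3-6 z=6 -> covers; best now A (z=4)
  C: rows 4-7 cols 1-2 -> outside (col miss)
  D: rows 7-9 cols 3-5 z=1 -> covers; best now D (z=1)
Winner: D at z=1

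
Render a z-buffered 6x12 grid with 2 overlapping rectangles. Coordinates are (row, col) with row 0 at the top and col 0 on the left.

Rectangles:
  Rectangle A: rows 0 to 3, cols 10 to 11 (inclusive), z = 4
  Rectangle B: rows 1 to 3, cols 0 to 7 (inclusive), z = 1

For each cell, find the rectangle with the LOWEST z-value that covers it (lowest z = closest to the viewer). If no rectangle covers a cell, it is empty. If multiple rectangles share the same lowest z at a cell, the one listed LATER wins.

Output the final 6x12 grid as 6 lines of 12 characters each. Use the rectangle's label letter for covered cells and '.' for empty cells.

..........AA
BBBBBBBB..AA
BBBBBBBB..AA
BBBBBBBB..AA
............
............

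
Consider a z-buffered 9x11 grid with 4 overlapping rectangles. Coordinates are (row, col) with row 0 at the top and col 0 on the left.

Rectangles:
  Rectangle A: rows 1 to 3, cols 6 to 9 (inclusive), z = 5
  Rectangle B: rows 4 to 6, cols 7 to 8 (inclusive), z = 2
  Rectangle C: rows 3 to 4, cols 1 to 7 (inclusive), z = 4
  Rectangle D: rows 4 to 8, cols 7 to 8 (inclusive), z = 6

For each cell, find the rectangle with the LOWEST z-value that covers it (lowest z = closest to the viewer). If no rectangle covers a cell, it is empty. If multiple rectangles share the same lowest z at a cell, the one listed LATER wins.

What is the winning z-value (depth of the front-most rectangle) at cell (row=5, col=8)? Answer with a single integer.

Check cell (5,8):
  A: rows 1-3 cols 6-9 -> outside (row miss)
  B: rows 4-6 cols 7-8 z=2 -> covers; best now B (z=2)
  C: rows 3-4 cols 1-7 -> outside (row miss)
  D: rows 4-8 cols 7-8 z=6 -> covers; best now B (z=2)
Winner: B at z=2

Answer: 2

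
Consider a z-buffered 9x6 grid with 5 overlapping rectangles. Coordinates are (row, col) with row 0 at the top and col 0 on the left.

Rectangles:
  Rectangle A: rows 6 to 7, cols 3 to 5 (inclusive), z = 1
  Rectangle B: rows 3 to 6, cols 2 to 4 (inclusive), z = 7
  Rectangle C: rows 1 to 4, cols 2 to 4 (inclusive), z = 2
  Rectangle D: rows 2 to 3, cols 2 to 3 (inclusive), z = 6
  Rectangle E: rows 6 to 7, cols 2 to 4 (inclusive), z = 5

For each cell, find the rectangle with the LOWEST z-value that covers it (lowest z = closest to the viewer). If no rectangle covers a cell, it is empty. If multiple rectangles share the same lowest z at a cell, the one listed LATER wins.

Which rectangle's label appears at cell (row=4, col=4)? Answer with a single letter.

Answer: C

Derivation:
Check cell (4,4):
  A: rows 6-7 cols 3-5 -> outside (row miss)
  B: rows 3-6 cols 2-4 z=7 -> covers; best now B (z=7)
  C: rows 1-4 cols 2-4 z=2 -> covers; best now C (z=2)
  D: rows 2-3 cols 2-3 -> outside (row miss)
  E: rows 6-7 cols 2-4 -> outside (row miss)
Winner: C at z=2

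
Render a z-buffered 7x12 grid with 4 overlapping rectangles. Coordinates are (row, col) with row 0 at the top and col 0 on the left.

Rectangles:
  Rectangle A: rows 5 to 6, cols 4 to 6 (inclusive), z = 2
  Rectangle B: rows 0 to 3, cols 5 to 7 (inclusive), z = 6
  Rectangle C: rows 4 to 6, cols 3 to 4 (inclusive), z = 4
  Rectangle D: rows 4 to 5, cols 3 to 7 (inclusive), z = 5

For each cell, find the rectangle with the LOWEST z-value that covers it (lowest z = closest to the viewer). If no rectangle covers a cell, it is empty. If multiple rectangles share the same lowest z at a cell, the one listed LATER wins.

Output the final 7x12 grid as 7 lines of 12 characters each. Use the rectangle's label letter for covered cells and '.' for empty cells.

.....BBB....
.....BBB....
.....BBB....
.....BBB....
...CCDDD....
...CAAAD....
...CAAA.....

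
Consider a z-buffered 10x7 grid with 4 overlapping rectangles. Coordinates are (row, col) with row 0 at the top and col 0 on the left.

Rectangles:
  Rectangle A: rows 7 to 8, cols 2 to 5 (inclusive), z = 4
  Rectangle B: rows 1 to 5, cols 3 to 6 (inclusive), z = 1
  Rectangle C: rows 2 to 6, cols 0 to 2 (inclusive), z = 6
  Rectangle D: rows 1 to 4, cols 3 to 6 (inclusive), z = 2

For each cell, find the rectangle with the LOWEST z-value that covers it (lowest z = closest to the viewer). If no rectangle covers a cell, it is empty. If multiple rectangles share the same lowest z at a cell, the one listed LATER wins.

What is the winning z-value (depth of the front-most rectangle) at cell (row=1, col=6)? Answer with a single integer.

Check cell (1,6):
  A: rows 7-8 cols 2-5 -> outside (row miss)
  B: rows 1-5 cols 3-6 z=1 -> covers; best now B (z=1)
  C: rows 2-6 cols 0-2 -> outside (row miss)
  D: rows 1-4 cols 3-6 z=2 -> covers; best now B (z=1)
Winner: B at z=1

Answer: 1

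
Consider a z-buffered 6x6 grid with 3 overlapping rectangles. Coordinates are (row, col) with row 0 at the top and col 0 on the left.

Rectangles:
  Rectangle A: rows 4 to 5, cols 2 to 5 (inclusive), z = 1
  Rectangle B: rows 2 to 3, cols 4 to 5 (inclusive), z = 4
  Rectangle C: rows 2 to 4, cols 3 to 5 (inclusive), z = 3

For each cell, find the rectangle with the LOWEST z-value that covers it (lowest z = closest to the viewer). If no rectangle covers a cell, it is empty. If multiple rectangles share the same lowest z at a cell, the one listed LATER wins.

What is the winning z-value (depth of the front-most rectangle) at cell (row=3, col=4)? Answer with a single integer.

Answer: 3

Derivation:
Check cell (3,4):
  A: rows 4-5 cols 2-5 -> outside (row miss)
  B: rows 2-3 cols 4-5 z=4 -> covers; best now B (z=4)
  C: rows 2-4 cols 3-5 z=3 -> covers; best now C (z=3)
Winner: C at z=3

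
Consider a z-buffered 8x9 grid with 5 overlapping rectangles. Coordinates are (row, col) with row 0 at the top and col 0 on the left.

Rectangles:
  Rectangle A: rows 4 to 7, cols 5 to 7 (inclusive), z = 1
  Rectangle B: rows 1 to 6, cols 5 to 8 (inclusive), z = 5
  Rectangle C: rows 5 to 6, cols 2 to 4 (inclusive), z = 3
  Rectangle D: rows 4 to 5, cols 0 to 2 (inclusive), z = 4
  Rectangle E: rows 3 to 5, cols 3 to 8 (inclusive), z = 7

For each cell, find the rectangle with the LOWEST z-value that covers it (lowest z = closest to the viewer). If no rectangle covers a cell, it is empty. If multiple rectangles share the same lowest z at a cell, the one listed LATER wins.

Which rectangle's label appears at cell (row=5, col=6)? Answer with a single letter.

Answer: A

Derivation:
Check cell (5,6):
  A: rows 4-7 cols 5-7 z=1 -> covers; best now A (z=1)
  B: rows 1-6 cols 5-8 z=5 -> covers; best now A (z=1)
  C: rows 5-6 cols 2-4 -> outside (col miss)
  D: rows 4-5 cols 0-2 -> outside (col miss)
  E: rows 3-5 cols 3-8 z=7 -> covers; best now A (z=1)
Winner: A at z=1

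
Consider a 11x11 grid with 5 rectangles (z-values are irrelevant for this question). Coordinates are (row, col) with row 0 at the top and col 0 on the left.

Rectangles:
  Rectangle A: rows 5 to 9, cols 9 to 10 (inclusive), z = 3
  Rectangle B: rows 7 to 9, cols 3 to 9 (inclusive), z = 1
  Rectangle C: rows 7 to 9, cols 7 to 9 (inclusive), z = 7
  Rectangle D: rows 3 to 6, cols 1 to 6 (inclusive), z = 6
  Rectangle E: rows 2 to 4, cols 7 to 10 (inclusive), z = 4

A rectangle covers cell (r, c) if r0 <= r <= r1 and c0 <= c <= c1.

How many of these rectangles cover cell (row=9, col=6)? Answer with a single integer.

Answer: 1

Derivation:
Check cell (9,6):
  A: rows 5-9 cols 9-10 -> outside (col miss)
  B: rows 7-9 cols 3-9 -> covers
  C: rows 7-9 cols 7-9 -> outside (col miss)
  D: rows 3-6 cols 1-6 -> outside (row miss)
  E: rows 2-4 cols 7-10 -> outside (row miss)
Count covering = 1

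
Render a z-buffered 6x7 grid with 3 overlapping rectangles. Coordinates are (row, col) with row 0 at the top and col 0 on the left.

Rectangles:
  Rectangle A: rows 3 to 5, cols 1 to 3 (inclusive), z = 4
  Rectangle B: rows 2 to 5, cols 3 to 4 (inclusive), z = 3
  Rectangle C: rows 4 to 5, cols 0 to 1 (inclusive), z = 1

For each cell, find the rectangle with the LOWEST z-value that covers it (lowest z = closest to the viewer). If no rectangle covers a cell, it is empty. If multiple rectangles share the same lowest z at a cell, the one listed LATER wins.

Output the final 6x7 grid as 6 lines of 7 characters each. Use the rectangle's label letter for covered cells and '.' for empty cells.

.......
.......
...BB..
.AABB..
CCABB..
CCABB..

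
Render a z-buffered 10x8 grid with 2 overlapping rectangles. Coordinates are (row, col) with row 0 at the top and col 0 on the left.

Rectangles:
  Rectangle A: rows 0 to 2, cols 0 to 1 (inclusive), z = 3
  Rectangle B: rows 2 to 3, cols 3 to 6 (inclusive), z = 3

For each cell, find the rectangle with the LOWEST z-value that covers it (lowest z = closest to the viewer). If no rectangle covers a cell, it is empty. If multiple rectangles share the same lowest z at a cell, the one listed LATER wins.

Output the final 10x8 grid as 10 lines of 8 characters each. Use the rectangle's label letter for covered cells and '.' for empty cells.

AA......
AA......
AA.BBBB.
...BBBB.
........
........
........
........
........
........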